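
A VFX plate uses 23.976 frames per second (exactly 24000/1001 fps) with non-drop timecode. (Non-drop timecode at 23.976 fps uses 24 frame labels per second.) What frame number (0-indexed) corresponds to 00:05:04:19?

7315

Total seconds to the label: (0 × 3600 + 5 × 60 + 4) = 304.
Frame index = 304 × 24 + 19 = 7315.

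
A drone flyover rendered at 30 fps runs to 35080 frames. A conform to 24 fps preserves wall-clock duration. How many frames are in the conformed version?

28064 frames

Target frames = source frames × (target rate / source rate) = 35080 × (24)/(30) = 35080 × 4/5 = 28064.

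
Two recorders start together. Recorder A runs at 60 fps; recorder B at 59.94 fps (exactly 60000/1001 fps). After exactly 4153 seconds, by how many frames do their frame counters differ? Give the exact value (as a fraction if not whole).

A emits 60 × 4153 = 249180 frames; B emits 60000/1001 × 4153 = 249180000/1001.
Difference = 249180/1001 frames (≈ 248.9311); B is behind A.

249180/1001 frames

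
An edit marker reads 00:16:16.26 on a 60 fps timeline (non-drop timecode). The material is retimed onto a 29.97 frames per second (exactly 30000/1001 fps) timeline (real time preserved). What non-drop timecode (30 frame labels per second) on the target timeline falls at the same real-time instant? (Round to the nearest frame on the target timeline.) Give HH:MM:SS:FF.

00:16:15:14

Source frame index: (0×3600 + 16×60 + 16) × 60 + 26 = 58586.
Real time: 58586 / (60) = 29293/30 s.
Target frame: (29293/30) × (30000/1001) = 2663000/91 ≈ 29263.736 → 29264.
At 30 labels/s: frame 29264 → 00:16:15:14.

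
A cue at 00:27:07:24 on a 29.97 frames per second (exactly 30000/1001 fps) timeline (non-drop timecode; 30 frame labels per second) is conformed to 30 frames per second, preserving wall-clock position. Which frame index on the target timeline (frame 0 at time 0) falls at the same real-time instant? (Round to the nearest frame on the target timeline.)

Source frame index: (0×3600 + 27×60 + 7) × 30 + 24 = 48834.
Real time: 48834 / (30000/1001) = 8147139/5000 s.
Target frame: (8147139/5000) × (30) = 24441417/500 ≈ 48882.834 → 48883.

frame 48883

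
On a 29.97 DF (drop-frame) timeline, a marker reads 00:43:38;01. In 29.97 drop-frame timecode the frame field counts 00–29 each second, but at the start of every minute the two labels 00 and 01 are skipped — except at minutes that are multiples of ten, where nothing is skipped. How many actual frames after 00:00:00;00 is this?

78463

As if non-drop at 30 labels/s: (0 × 3600 + 43 × 60 + 38) × 30 + 1 = 78541.
Minute boundaries passed: 43; those not divisible by 10: 43 − 4 = 39; dropped labels = 2 × 39 = 78.
Actual frame index = 78541 − 78 = 78463.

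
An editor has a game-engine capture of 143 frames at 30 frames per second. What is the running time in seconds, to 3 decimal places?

Running time = 143 × 1/30 = 143/30 s ≈ 4.767 s.

4.767 seconds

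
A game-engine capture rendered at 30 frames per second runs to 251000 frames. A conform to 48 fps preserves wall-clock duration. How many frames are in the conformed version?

Target frames = source frames × (target rate / source rate) = 251000 × (48)/(30) = 251000 × 8/5 = 401600.

401600 frames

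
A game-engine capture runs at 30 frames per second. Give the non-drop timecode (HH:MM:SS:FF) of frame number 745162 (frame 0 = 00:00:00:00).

745162 ÷ 30 = 24838 full seconds, remainder 22 frames.
24838 s = 6 h 53 min 58 s.
Timecode: 06:53:58:22.

06:53:58:22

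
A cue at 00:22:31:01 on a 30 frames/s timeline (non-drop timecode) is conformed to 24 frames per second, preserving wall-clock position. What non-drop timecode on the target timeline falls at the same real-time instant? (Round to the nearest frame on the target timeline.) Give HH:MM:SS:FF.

00:22:31:01

Source frame index: (0×3600 + 22×60 + 31) × 30 + 1 = 40531.
Real time: 40531 / (30) = 40531/30 s.
Target frame: (40531/30) × (24) = 162124/5 ≈ 32424.800 → 32425.
At 24 labels/s: frame 32425 → 00:22:31:01.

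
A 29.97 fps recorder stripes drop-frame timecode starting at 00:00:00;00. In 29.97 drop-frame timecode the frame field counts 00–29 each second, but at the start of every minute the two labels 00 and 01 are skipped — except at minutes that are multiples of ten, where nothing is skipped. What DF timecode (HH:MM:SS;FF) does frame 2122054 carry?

19:40:05;28

Each 10-minute DF block holds 10 × 60 × 30 − 9 × 2 = 17982 frames. 2122054 ÷ 17982 → 118 full blocks, remainder 178.
Within the partial block the first minute is 1800 frames and each further minute 1798, so 0 further minute boundaries passed. Total skipped labels = 18 × 118 + 2 × 0 = 2124.
Non-drop label index = 2122054 + 2124 = 2124178; at 30 labels/s that is 19:40:05:28, i.e. DF 19:40:05;28.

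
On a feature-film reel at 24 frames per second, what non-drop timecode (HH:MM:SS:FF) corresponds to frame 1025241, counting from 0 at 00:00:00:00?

1025241 ÷ 24 = 42718 full seconds, remainder 9 frames.
42718 s = 11 h 51 min 58 s.
Timecode: 11:51:58:09.

11:51:58:09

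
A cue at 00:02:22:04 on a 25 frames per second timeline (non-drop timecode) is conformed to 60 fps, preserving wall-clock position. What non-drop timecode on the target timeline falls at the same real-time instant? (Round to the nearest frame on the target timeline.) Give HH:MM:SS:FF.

Source frame index: (0×3600 + 2×60 + 22) × 25 + 4 = 3554.
Real time: 3554 / (25) = 3554/25 s.
Target frame: (3554/25) × (60) = 42648/5 ≈ 8529.600 → 8530.
At 60 labels/s: frame 8530 → 00:02:22:10.

00:02:22:10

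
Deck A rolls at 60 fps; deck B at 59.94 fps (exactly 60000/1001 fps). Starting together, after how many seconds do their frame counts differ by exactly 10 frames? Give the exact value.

The gap grows by |60000/1001 − 60| = 60/1001 frames per second.
Time for a 10-frame gap: 10 ÷ (60/1001) = 1001/6 s.

1001/6 seconds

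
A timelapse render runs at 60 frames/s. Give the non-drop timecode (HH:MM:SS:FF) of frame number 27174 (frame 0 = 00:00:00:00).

27174 ÷ 60 = 452 full seconds, remainder 54 frames.
452 s = 0 h 7 min 32 s.
Timecode: 00:07:32:54.

00:07:32:54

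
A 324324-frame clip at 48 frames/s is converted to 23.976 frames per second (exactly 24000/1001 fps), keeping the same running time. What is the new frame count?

162000 frames

Target frames = source frames × (target rate / source rate) = 324324 × (24000/1001)/(48) = 324324 × 500/1001 = 162000.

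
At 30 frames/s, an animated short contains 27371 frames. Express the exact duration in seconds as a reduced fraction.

27371/30 seconds

Running time = 27371 ÷ (30) = 27371 × 1/30 = 27371/30 s.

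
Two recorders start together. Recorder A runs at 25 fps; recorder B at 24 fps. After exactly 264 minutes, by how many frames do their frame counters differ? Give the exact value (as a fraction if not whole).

15840 frames

264 min = 15840 s.
A emits 25 × 15840 = 396000 frames; B emits 24 × 15840 = 380160.
Difference = 15840 frames; B is behind A.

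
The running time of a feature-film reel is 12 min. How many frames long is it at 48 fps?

34560 frames

12 min = 720 s.
Frames = 720 × 48 = 34560.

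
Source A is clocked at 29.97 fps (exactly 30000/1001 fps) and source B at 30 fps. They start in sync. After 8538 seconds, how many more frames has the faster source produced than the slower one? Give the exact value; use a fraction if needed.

A emits 30000/1001 × 8538 = 256140000/1001 frames; B emits 30 × 8538 = 256140.
Difference = 256140/1001 frames (≈ 255.8841); B is ahead of A.

256140/1001 frames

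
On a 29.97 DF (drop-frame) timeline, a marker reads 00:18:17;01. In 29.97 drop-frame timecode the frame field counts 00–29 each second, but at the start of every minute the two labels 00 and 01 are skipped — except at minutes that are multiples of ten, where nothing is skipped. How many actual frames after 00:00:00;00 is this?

32877

As if non-drop at 30 labels/s: (0 × 3600 + 18 × 60 + 17) × 30 + 1 = 32911.
Minute boundaries passed: 18; those not divisible by 10: 18 − 1 = 17; dropped labels = 2 × 17 = 34.
Actual frame index = 32911 − 34 = 32877.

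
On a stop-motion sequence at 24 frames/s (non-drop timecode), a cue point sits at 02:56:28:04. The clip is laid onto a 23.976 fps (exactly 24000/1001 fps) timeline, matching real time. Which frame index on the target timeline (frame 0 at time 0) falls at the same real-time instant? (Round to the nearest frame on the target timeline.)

Source frame index: (2×3600 + 56×60 + 28) × 24 + 4 = 254116.
Real time: 254116 / (24) = 63529/6 s.
Target frame: (63529/6) × (24000/1001) = 254116000/1001 ≈ 253862.138 → 253862.

frame 253862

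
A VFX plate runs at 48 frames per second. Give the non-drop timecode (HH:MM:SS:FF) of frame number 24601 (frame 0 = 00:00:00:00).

00:08:32:25

24601 ÷ 48 = 512 full seconds, remainder 25 frames.
512 s = 0 h 8 min 32 s.
Timecode: 00:08:32:25.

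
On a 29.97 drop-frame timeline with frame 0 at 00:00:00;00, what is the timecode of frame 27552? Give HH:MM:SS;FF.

Each 10-minute DF block holds 10 × 60 × 30 − 9 × 2 = 17982 frames. 27552 ÷ 17982 → 1 full block, remainder 9570.
Within the partial block the first minute is 1800 frames and each further minute 1798, so 5 further minute boundaries passed. Total skipped labels = 18 × 1 + 2 × 5 = 28.
Non-drop label index = 27552 + 28 = 27580; at 30 labels/s that is 00:15:19:10, i.e. DF 00:15:19;10.

00:15:19;10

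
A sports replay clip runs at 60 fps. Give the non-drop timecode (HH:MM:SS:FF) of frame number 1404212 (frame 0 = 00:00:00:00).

1404212 ÷ 60 = 23403 full seconds, remainder 32 frames.
23403 s = 6 h 30 min 3 s.
Timecode: 06:30:03:32.

06:30:03:32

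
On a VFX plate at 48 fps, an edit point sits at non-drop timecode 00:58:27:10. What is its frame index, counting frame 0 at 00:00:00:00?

168346

Total seconds to the label: (0 × 3600 + 58 × 60 + 27) = 3507.
Frame index = 3507 × 48 + 10 = 168346.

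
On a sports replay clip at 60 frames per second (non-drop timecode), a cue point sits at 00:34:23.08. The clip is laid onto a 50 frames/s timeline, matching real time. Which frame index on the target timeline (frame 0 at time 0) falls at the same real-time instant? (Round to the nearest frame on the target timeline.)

frame 103157

Source frame index: (0×3600 + 34×60 + 23) × 60 + 8 = 123788.
Real time: 123788 / (60) = 30947/15 s.
Target frame: (30947/15) × (50) = 309470/3 ≈ 103156.667 → 103157.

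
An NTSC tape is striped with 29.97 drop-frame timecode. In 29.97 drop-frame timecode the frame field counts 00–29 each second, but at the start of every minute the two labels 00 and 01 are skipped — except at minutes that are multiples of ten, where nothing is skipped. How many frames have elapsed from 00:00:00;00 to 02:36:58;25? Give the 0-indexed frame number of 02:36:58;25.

282283

Complete 10-minute blocks: 15, each 17982 frames → 269730.
Remaining 6 whole minutes in the current block: 1800 + 5 × 1798 = 10790 frames.
Within the current minute: 58 × 30 + 25 − 2 = 1763 (labels ;00/;01 skipped at this minute). Total = 269730 + 10790 + 1763 = 282283.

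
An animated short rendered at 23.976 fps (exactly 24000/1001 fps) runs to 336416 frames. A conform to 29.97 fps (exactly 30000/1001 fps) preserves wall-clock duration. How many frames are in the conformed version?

420520 frames

Target frames = source frames × (target rate / source rate) = 336416 × (30000/1001)/(24000/1001) = 336416 × 5/4 = 420520.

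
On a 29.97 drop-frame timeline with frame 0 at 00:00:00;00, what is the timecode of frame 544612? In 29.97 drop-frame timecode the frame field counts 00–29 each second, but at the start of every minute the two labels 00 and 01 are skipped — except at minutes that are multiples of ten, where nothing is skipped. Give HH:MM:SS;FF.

05:02:51;26

Each 10-minute DF block holds 10 × 60 × 30 − 9 × 2 = 17982 frames. 544612 ÷ 17982 → 30 full blocks, remainder 5152.
Within the partial block the first minute is 1800 frames and each further minute 1798, so 2 further minute boundaries passed. Total skipped labels = 18 × 30 + 2 × 2 = 544.
Non-drop label index = 544612 + 544 = 545156; at 30 labels/s that is 05:02:51:26, i.e. DF 05:02:51;26.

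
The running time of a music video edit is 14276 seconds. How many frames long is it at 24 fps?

Frames = 14276 × 24 = 342624.

342624 frames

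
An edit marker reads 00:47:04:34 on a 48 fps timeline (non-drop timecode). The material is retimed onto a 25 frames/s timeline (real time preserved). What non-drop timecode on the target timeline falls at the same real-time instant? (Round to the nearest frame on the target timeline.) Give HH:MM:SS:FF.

Source frame index: (0×3600 + 47×60 + 4) × 48 + 34 = 135586.
Real time: 135586 / (48) = 67793/24 s.
Target frame: (67793/24) × (25) = 1694825/24 ≈ 70617.708 → 70618.
At 25 labels/s: frame 70618 → 00:47:04:18.

00:47:04:18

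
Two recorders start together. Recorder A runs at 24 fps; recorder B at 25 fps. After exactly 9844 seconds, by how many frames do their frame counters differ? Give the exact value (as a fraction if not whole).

A emits 24 × 9844 = 236256 frames; B emits 25 × 9844 = 246100.
Difference = 9844 frames; B is ahead of A.

9844 frames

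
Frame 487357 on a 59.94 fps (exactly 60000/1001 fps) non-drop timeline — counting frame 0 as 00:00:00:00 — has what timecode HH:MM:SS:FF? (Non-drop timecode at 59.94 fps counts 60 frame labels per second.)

487357 ÷ 60 = 8122 full seconds, remainder 37 frames.
8122 s = 2 h 15 min 22 s.
Timecode: 02:15:22:37.

02:15:22:37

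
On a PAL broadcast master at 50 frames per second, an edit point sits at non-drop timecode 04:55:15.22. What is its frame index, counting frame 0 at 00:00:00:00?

frame 885772

Total seconds to the label: (4 × 3600 + 55 × 60 + 15) = 17715.
Frame index = 17715 × 50 + 22 = 885772.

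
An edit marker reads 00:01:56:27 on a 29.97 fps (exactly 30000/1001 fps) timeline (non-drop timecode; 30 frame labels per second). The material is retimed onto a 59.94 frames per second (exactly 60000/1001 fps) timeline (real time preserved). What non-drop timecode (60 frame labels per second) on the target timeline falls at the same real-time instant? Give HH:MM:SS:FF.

Source frame index: (0×3600 + 1×60 + 56) × 30 + 27 = 3507.
Real time: 3507 / (30000/1001) = 1170169/10000 s.
Target frame: (1170169/10000) × (60000/1001) = 7014.
At 60 labels/s: frame 7014 → 00:01:56:54.

00:01:56:54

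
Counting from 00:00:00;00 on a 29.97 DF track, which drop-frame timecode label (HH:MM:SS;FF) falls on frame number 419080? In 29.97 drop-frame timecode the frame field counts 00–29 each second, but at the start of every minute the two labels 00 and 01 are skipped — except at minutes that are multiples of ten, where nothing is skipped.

Ten DF minutes hold 17982 frames, so frame 419080 lies in block 23 (frames 413586–431567) with 5494 frames into that block.
The block's first minute is 1800 frames and the rest 1798 each; 5494 frames reaches minute 3, so 23 × 18 + 3 × 2 = 420 labels have been skipped so far.
Adding those back, label number 419080 + 420 = 419500 at 30 labels/s is 13983 s + 10 f = 3 h 53 min 3 s frame 10, i.e. 03:53:03;10.

03:53:03;10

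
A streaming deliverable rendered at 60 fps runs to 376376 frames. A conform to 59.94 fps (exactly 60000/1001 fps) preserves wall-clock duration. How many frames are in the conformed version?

Target frames = source frames × (target rate / source rate) = 376376 × (60000/1001)/(60) = 376376 × 1000/1001 = 376000.

376000 frames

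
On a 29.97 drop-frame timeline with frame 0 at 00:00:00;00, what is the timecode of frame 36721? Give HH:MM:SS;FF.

Ten DF minutes hold 17982 frames, so frame 36721 lies in block 2 (frames 35964–53945) with 757 frames into that block.
The block's first minute is 1800 frames and the rest 1798 each; 757 frames reaches minute 0, so 2 × 18 + 0 × 2 = 36 labels have been skipped so far.
Adding those back, label number 36721 + 36 = 36757 at 30 labels/s is 1225 s + 7 f = 0 h 20 min 25 s frame 7, i.e. 00:20:25;07.

00:20:25;07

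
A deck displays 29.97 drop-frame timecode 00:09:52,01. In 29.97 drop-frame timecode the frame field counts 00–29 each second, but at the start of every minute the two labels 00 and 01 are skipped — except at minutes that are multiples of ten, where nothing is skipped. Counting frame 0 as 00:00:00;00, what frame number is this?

17743

As if non-drop at 30 labels/s: (0 × 3600 + 9 × 60 + 52) × 30 + 1 = 17761.
Minute boundaries passed: 9; those not divisible by 10: 9 − 0 = 9; dropped labels = 2 × 9 = 18.
Actual frame index = 17761 − 18 = 17743.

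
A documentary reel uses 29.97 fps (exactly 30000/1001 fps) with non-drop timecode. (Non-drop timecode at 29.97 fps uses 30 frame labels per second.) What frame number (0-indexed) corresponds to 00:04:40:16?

Total seconds to the label: (0 × 3600 + 4 × 60 + 40) = 280.
Frame index = 280 × 30 + 16 = 8416.

frame 8416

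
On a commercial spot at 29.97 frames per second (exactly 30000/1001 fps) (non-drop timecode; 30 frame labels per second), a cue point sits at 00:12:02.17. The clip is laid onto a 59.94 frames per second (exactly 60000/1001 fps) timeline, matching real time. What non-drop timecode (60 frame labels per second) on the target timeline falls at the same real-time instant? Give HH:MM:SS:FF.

Source frame index: (0×3600 + 12×60 + 2) × 30 + 17 = 21677.
Real time: 21677 / (30000/1001) = 21698677/30000 s.
Target frame: (21698677/30000) × (60000/1001) = 43354.
At 60 labels/s: frame 43354 → 00:12:02:34.

00:12:02:34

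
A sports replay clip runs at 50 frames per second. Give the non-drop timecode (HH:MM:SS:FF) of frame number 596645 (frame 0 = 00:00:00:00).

596645 ÷ 50 = 11932 full seconds, remainder 45 frames.
11932 s = 3 h 18 min 52 s.
Timecode: 03:18:52:45.

03:18:52:45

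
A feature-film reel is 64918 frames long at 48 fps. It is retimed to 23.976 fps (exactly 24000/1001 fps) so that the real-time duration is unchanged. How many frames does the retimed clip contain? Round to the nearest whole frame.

Frames at target rate = 64918 × (24000/1001) / (48) = 4637000/143 ≈ 32426.573.
Nearest whole frame: 32427.

32427 frames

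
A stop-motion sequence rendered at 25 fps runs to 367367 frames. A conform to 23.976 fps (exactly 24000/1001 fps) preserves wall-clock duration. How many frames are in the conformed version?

Target frames = source frames × (target rate / source rate) = 367367 × (24000/1001)/(25) = 367367 × 960/1001 = 352320.

352320 frames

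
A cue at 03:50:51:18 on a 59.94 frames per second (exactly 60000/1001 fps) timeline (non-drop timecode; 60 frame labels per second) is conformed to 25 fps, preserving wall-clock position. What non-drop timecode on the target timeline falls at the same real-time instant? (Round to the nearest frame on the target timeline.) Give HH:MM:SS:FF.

03:51:05:04

Source frame index: (3×3600 + 50×60 + 51) × 60 + 18 = 831078.
Real time: 831078 / (60000/1001) = 138651513/10000 s.
Target frame: (138651513/10000) × (25) = 138651513/400 ≈ 346628.782 → 346629.
At 25 labels/s: frame 346629 → 03:51:05:04.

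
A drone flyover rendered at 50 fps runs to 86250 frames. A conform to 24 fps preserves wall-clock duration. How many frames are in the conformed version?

Target frames = source frames × (target rate / source rate) = 86250 × (24)/(50) = 86250 × 12/25 = 41400.

41400 frames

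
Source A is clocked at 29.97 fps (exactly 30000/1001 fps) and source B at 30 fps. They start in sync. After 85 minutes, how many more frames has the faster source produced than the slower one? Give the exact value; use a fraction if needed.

85 min = 5100 s.
A emits 30000/1001 × 5100 = 153000000/1001 frames; B emits 30 × 5100 = 153000.
Difference = 153000/1001 frames (≈ 152.8472); B is ahead of A.

153000/1001 frames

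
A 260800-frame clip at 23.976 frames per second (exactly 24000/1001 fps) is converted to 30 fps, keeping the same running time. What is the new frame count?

Target frames = source frames × (target rate / source rate) = 260800 × (30)/(24000/1001) = 260800 × 1001/800 = 326326.

326326 frames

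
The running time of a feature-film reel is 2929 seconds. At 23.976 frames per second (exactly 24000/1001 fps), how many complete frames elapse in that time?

70225 frames

Frames = 2929 × 24000/1001 = 70296000/1001 ≈ 70225.7742.
Complete frames: 70225.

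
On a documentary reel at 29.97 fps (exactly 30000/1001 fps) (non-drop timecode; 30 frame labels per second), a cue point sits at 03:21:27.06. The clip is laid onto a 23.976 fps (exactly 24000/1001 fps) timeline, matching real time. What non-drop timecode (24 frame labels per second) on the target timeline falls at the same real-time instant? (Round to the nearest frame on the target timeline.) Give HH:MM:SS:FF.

Source frame index: (3×3600 + 21×60 + 27) × 30 + 6 = 362616.
Real time: 362616 / (30000/1001) = 15124109/1250 s.
Target frame: (15124109/1250) × (24000/1001) = 1450464/5 ≈ 290092.800 → 290093.
At 24 labels/s: frame 290093 → 03:21:27:05.

03:21:27:05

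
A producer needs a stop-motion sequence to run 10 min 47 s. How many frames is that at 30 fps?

19410 frames

10 min 47 s = 647 s.
Frames = 647 × 30 = 19410.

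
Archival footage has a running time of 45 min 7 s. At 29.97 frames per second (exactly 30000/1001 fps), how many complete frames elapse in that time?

81128 frames

45 min 7 s = 2707 s.
Frames = 2707 × 30000/1001 = 81210000/1001 ≈ 81128.8711.
Complete frames: 81128.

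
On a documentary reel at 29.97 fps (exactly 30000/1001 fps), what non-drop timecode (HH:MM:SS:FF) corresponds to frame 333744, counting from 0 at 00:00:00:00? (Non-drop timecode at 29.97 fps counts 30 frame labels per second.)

333744 ÷ 30 = 11124 full seconds, remainder 24 frames.
11124 s = 3 h 5 min 24 s.
Timecode: 03:05:24:24.

03:05:24:24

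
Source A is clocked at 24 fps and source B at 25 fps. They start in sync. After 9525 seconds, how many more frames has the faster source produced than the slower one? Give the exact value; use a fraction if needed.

A emits 24 × 9525 = 228600 frames; B emits 25 × 9525 = 238125.
Difference = 9525 frames; B is ahead of A.

9525 frames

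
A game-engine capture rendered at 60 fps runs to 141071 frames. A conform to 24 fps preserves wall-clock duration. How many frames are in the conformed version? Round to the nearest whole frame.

56428 frames

Frames at target rate = 141071 × (24) / (60) = 282142/5 ≈ 56428.400.
Nearest whole frame: 56428.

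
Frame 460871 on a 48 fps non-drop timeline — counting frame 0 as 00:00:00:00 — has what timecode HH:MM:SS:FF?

460871 ÷ 48 = 9601 full seconds, remainder 23 frames.
9601 s = 2 h 40 min 1 s.
Timecode: 02:40:01:23.

02:40:01:23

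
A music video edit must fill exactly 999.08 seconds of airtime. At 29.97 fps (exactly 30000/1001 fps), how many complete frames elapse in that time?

Frames = 999.08 × 30000/1001 = 29972400/1001 ≈ 29942.4575.
Complete frames: 29942.

29942 frames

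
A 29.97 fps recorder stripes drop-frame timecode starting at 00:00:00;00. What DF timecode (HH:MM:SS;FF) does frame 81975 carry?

00:45:35;07

Ten DF minutes hold 17982 frames, so frame 81975 lies in block 4 (frames 71928–89909) with 10047 frames into that block.
The block's first minute is 1800 frames and the rest 1798 each; 10047 frames reaches minute 5, so 4 × 18 + 5 × 2 = 82 labels have been skipped so far.
Adding those back, label number 81975 + 82 = 82057 at 30 labels/s is 2735 s + 7 f = 0 h 45 min 35 s frame 7, i.e. 00:45:35;07.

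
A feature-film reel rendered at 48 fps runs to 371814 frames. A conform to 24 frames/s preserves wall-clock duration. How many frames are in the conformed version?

Target frames = source frames × (target rate / source rate) = 371814 × (24)/(48) = 371814 × 1/2 = 185907.

185907 frames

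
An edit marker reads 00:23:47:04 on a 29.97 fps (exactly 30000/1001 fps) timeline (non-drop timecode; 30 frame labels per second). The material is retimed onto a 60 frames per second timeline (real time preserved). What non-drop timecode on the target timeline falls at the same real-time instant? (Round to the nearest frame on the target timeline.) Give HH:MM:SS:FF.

Source frame index: (0×3600 + 23×60 + 47) × 30 + 4 = 42814.
Real time: 42814 / (30000/1001) = 21428407/15000 s.
Target frame: (21428407/15000) × (60) = 21428407/250 ≈ 85713.628 → 85714.
At 60 labels/s: frame 85714 → 00:23:48:34.

00:23:48:34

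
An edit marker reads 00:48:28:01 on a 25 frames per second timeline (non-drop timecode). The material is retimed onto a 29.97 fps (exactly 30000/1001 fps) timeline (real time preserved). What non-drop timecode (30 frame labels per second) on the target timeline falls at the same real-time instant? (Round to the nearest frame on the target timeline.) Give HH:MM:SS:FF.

00:48:25:04

Source frame index: (0×3600 + 48×60 + 28) × 25 + 1 = 72701.
Real time: 72701 / (25) = 72701/25 s.
Target frame: (72701/25) × (30000/1001) = 87241200/1001 ≈ 87154.046 → 87154.
At 30 labels/s: frame 87154 → 00:48:25:04.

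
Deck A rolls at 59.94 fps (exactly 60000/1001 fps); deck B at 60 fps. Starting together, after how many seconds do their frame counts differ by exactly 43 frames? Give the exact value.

43043/60 seconds

The gap grows by |60 − 60000/1001| = 60/1001 frames per second.
Time for a 43-frame gap: 43 ÷ (60/1001) = 43043/60 s.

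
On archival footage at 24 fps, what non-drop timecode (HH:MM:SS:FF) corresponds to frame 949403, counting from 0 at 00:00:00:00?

10:59:18:11

949403 ÷ 24 = 39558 full seconds, remainder 11 frames.
39558 s = 10 h 59 min 18 s.
Timecode: 10:59:18:11.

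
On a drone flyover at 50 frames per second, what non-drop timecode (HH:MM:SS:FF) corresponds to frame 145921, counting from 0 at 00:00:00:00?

145921 ÷ 50 = 2918 full seconds, remainder 21 frames.
2918 s = 0 h 48 min 38 s.
Timecode: 00:48:38:21.

00:48:38:21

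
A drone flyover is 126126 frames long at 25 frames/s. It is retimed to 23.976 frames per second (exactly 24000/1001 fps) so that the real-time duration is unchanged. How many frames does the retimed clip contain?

Target frames = source frames × (target rate / source rate) = 126126 × (24000/1001)/(25) = 126126 × 960/1001 = 120960.

120960 frames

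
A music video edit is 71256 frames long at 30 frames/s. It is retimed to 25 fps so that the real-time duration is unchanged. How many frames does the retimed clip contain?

Target frames = source frames × (target rate / source rate) = 71256 × (25)/(30) = 71256 × 5/6 = 59380.

59380 frames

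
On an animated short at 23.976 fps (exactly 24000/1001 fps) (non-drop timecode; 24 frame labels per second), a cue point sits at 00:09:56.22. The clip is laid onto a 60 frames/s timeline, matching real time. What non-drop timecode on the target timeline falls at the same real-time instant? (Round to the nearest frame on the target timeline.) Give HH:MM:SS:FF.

Source frame index: (0×3600 + 9×60 + 56) × 24 + 22 = 14326.
Real time: 14326 / (24000/1001) = 7170163/12000 s.
Target frame: (7170163/12000) × (60) = 7170163/200 ≈ 35850.815 → 35851.
At 60 labels/s: frame 35851 → 00:09:57:31.

00:09:57:31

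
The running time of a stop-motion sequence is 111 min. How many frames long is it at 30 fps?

199800 frames

111 min = 6660 s.
Frames = 6660 × 30 = 199800.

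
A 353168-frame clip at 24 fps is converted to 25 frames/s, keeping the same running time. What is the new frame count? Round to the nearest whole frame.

Frames at target rate = 353168 × (25) / (24) = 1103650/3 ≈ 367883.333.
Nearest whole frame: 367883.

367883 frames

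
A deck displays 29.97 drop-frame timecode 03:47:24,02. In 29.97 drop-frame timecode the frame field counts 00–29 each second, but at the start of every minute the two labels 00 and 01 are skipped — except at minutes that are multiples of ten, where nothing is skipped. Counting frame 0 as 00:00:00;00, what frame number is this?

408912

Complete 10-minute blocks: 22, each 17982 frames → 395604.
Remaining 7 whole minutes in the current block: 1800 + 6 × 1798 = 12588 frames.
Within the current minute: 24 × 30 + 2 − 2 = 720 (labels ;00/;01 skipped at this minute). Total = 395604 + 12588 + 720 = 408912.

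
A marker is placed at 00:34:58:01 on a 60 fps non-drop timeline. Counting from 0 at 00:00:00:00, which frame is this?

Total seconds to the label: (0 × 3600 + 34 × 60 + 58) = 2098.
Frame index = 2098 × 60 + 1 = 125881.

frame 125881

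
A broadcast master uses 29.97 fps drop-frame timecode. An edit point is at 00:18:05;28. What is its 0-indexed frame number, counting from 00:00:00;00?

Complete 10-minute blocks: 1, each 17982 frames → 17982.
Remaining 8 whole minutes in the current block: 1800 + 7 × 1798 = 14386 frames.
Within the current minute: 5 × 30 + 28 − 2 = 176 (labels ;00/;01 skipped at this minute). Total = 17982 + 14386 + 176 = 32544.

32544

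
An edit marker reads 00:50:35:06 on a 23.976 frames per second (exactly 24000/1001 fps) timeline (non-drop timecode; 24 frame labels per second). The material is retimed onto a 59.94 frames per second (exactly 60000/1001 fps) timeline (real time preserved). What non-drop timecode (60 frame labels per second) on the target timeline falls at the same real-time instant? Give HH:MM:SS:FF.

00:50:35:15

Source frame index: (0×3600 + 50×60 + 35) × 24 + 6 = 72846.
Real time: 72846 / (24000/1001) = 12153141/4000 s.
Target frame: (12153141/4000) × (60000/1001) = 182115.
At 60 labels/s: frame 182115 → 00:50:35:15.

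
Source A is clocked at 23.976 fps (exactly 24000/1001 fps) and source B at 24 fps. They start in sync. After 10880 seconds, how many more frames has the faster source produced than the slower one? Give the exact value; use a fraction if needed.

A emits 24000/1001 × 10880 = 261120000/1001 frames; B emits 24 × 10880 = 261120.
Difference = 261120/1001 frames (≈ 260.8591); B is ahead of A.

261120/1001 frames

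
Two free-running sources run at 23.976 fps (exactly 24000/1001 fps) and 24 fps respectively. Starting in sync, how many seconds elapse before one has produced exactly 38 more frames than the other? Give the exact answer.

19019/12 seconds

The gap grows by |24 − 24000/1001| = 24/1001 frames per second.
Time for a 38-frame gap: 38 ÷ (24/1001) = 19019/12 s.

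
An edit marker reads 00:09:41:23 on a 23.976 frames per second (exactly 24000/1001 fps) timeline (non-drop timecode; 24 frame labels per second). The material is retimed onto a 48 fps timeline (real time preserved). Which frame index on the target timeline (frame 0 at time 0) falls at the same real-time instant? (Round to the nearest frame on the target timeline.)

frame 27962

Source frame index: (0×3600 + 9×60 + 41) × 24 + 23 = 13967.
Real time: 13967 / (24000/1001) = 13980967/24000 s.
Target frame: (13980967/24000) × (48) = 13980967/500 ≈ 27961.934 → 27962.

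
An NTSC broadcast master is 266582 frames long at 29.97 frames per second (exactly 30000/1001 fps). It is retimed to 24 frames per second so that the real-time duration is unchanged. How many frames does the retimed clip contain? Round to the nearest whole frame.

213479 frames

Frames at target rate = 266582 × (24) / (30000/1001) = 133424291/625 ≈ 213478.866.
Nearest whole frame: 213479.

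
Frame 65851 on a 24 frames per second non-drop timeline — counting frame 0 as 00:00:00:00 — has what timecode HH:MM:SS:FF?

65851 ÷ 24 = 2743 full seconds, remainder 19 frames.
2743 s = 0 h 45 min 43 s.
Timecode: 00:45:43:19.

00:45:43:19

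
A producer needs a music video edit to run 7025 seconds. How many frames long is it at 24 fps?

168600 frames

Frames = 7025 × 24 = 168600.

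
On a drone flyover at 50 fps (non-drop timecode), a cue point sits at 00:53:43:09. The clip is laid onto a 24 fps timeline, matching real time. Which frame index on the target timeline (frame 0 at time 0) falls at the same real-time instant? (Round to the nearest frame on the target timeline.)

Source frame index: (0×3600 + 53×60 + 43) × 50 + 9 = 161159.
Real time: 161159 / (50) = 161159/50 s.
Target frame: (161159/50) × (24) = 1933908/25 ≈ 77356.320 → 77356.

frame 77356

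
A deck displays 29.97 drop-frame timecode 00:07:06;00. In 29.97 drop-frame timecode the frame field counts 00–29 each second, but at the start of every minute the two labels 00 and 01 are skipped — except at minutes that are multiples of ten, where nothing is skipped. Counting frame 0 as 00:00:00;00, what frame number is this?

Complete 10-minute blocks: 0, each 17982 frames → 0.
Remaining 7 whole minutes in the current block: 1800 + 6 × 1798 = 12588 frames.
Within the current minute: 6 × 30 + 0 − 2 = 178 (labels ;00/;01 skipped at this minute). Total = 0 + 12588 + 178 = 12766.

12766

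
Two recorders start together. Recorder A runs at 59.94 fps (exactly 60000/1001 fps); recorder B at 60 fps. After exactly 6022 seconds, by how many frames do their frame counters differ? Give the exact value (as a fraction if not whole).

361320/1001 frames

A emits 60000/1001 × 6022 = 361320000/1001 frames; B emits 60 × 6022 = 361320.
Difference = 361320/1001 frames (≈ 360.9590); B is ahead of A.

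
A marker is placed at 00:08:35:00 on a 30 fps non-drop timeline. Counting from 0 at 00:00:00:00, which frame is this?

Total seconds to the label: (0 × 3600 + 8 × 60 + 35) = 515.
Frame index = 515 × 30 + 0 = 15450.

15450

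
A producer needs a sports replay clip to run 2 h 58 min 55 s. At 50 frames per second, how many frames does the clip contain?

2 h 58 min 55 s = 10735 s.
Frames = 10735 × 50 = 536750.

536750 frames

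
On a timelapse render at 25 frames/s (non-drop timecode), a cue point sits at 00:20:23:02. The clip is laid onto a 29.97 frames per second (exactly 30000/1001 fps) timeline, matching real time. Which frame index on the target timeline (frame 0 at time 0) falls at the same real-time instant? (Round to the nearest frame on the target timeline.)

Source frame index: (0×3600 + 20×60 + 23) × 25 + 2 = 30577.
Real time: 30577 / (25) = 30577/25 s.
Target frame: (30577/25) × (30000/1001) = 36692400/1001 ≈ 36655.744 → 36656.

frame 36656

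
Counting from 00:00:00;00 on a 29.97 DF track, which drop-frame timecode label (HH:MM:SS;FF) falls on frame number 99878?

Each 10-minute DF block holds 10 × 60 × 30 − 9 × 2 = 17982 frames. 99878 ÷ 17982 → 5 full blocks, remainder 9968.
Within the partial block the first minute is 1800 frames and each further minute 1798, so 5 further minute boundaries passed. Total skipped labels = 18 × 5 + 2 × 5 = 100.
Non-drop label index = 99878 + 100 = 99978; at 30 labels/s that is 00:55:32:18, i.e. DF 00:55:32;18.

00:55:32;18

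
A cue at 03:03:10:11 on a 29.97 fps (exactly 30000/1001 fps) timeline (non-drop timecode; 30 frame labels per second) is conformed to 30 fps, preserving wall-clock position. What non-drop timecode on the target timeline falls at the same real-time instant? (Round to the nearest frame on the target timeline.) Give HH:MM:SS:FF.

03:03:21:11

Source frame index: (3×3600 + 3×60 + 10) × 30 + 11 = 329711.
Real time: 329711 / (30000/1001) = 330040711/30000 s.
Target frame: (330040711/30000) × (30) = 330040711/1000 ≈ 330040.711 → 330041.
At 30 labels/s: frame 330041 → 03:03:21:11.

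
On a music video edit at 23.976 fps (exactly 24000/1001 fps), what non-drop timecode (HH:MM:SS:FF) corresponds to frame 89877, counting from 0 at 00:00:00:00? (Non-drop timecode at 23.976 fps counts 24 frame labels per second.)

89877 ÷ 24 = 3744 full seconds, remainder 21 frames.
3744 s = 1 h 2 min 24 s.
Timecode: 01:02:24:21.

01:02:24:21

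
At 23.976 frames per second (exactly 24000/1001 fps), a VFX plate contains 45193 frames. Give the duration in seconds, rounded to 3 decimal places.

Running time = 45193 × 1001/24000 = 45238193/24000 s ≈ 1884.925 s.

1884.925 seconds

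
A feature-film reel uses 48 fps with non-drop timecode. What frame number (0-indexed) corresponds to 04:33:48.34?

frame 788578

Total seconds to the label: (4 × 3600 + 33 × 60 + 48) = 16428.
Frame index = 16428 × 48 + 34 = 788578.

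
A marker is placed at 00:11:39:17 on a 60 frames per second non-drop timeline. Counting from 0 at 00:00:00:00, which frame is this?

Total seconds to the label: (0 × 3600 + 11 × 60 + 39) = 699.
Frame index = 699 × 60 + 17 = 41957.

frame 41957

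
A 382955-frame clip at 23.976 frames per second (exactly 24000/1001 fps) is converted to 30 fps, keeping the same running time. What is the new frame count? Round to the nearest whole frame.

Frames at target rate = 382955 × (30) / (24000/1001) = 76667591/160 ≈ 479172.444.
Nearest whole frame: 479172.

479172 frames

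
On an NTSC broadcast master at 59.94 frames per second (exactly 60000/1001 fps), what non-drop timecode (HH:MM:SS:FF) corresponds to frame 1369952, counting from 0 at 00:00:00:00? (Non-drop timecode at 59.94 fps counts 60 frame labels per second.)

06:20:32:32

1369952 ÷ 60 = 22832 full seconds, remainder 32 frames.
22832 s = 6 h 20 min 32 s.
Timecode: 06:20:32:32.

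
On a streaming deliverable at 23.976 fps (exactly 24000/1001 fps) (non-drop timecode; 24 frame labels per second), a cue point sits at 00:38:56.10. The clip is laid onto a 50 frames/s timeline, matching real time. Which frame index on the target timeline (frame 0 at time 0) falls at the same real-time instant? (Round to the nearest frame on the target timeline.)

frame 116938

Source frame index: (0×3600 + 38×60 + 56) × 24 + 10 = 56074.
Real time: 56074 / (24000/1001) = 28065037/12000 s.
Target frame: (28065037/12000) × (50) = 28065037/240 ≈ 116937.654 → 116938.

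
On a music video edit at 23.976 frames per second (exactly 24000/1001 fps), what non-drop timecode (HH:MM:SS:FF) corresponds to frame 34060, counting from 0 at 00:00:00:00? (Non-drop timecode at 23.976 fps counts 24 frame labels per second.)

34060 ÷ 24 = 1419 full seconds, remainder 4 frames.
1419 s = 0 h 23 min 39 s.
Timecode: 00:23:39:04.

00:23:39:04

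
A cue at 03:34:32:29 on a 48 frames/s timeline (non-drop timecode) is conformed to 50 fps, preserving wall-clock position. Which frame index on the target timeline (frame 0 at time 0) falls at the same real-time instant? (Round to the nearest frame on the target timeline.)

frame 643630

Source frame index: (3×3600 + 34×60 + 32) × 48 + 29 = 617885.
Real time: 617885 / (48) = 617885/48 s.
Target frame: (617885/48) × (50) = 15447125/24 ≈ 643630.208 → 643630.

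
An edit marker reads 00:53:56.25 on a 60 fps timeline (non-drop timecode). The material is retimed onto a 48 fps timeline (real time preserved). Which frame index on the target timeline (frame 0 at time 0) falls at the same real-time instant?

frame 155348

Source frame index: (0×3600 + 53×60 + 56) × 60 + 25 = 194185.
Real time: 194185 / (60) = 38837/12 s.
Target frame: (38837/12) × (48) = 155348.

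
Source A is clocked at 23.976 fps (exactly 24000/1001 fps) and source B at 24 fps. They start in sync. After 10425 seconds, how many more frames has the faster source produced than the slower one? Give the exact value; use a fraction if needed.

A emits 24000/1001 × 10425 = 250200000/1001 frames; B emits 24 × 10425 = 250200.
Difference = 250200/1001 frames (≈ 249.9500); B is ahead of A.

250200/1001 frames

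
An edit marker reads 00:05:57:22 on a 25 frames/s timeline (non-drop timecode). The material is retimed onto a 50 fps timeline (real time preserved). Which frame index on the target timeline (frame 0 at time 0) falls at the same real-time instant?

Source frame index: (0×3600 + 5×60 + 57) × 25 + 22 = 8947.
Real time: 8947 / (25) = 8947/25 s.
Target frame: (8947/25) × (50) = 17894.

frame 17894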